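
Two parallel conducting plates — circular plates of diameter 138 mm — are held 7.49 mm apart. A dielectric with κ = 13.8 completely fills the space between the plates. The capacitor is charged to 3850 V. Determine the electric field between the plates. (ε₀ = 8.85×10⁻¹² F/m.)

0.514 MV/m

E = V/d = 3850 / 7.49×10⁻³ = 5.14×10⁵ V/m.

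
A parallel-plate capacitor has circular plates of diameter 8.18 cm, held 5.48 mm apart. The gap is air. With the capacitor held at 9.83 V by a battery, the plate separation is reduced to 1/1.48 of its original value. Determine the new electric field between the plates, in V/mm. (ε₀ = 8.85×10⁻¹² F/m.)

E ≈ 2.65 V/mm

A = π(8.18/2 cm)² = 5.26×10⁻³ m².
Initially C₁ = ε₀A/d = 8.85×10⁻¹² × 5.26×10⁻³ / 5.48×10⁻³ = 8.49×10⁻¹² F.
E₁ = 1.79×10³ V/m.
Battery connected ⇒ V is held fixed. E = V/d, so E₂/E₁ = d₁/d₂ = 1.48.
E₂ = 1.48 × 1.79×10³ = 2.65×10³ V/m.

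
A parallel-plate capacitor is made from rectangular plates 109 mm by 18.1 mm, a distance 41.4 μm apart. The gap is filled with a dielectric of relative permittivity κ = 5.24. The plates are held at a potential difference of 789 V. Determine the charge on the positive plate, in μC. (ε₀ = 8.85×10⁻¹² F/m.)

Q ≈ 1.74 μC

A = 109 × 18.1 mm² = 1.97×10⁻³ m².
C = κε₀A/d = 5.24 × 8.85×10⁻¹² × 1.97×10⁻³ / 4.14×10⁻⁵ = 2.21×10⁻⁹ F.
Q = CV = 2.21×10⁻⁹ × 789 = 1.74×10⁻⁶ C.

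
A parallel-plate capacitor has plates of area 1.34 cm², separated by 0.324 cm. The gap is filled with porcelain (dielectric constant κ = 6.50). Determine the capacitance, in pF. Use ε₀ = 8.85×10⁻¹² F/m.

A = 1.34 cm² = 1.34×10⁻⁴ m².
C = κε₀A/d = 6.50 × 8.85×10⁻¹² × 1.34×10⁻⁴ / 3.24×10⁻³ = 2.38×10⁻¹² F.

C ≈ 2.38 pF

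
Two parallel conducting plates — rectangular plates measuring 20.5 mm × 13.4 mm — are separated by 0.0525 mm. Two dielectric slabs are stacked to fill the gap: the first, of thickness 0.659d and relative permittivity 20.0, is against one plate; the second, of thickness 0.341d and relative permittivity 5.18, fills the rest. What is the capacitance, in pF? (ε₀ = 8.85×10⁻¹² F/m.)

469 pF

A = 20.5 × 13.4 mm² = 2.75×10⁻⁴ m².
Stacked slabs ⇒ two capacitors in series, each with the full plate area.
C₁ = κ₁ε₀A/d₁ = 20.0 × 8.85×10⁻¹² × 2.75×10⁻⁴ / 3.46×10⁻⁵ = 1.41×10⁻⁹ F.
C₂ = κ₂ε₀A/d₂ = 5.18 × 8.85×10⁻¹² × 2.75×10⁻⁴ / 1.79×10⁻⁵ = 7.03×10⁻¹⁰ F.
C = (1/C₁ + 1/C₂)⁻¹ = 4.69×10⁻¹⁰ F.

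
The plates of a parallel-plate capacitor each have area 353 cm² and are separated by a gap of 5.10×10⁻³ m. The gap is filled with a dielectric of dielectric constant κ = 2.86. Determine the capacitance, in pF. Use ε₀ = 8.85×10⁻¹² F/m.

A = 353 cm² = 3.53×10⁻² m².
C = κε₀A/d = 2.86 × 8.85×10⁻¹² × 3.53×10⁻² / 5.10×10⁻³ = 1.75×10⁻¹⁰ F.

C ≈ 175 pF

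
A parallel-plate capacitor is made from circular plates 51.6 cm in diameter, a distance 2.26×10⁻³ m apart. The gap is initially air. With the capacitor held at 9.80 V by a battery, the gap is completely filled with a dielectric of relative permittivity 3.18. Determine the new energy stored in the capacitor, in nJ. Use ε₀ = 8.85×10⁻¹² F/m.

U ≈ 125 nJ

A = π(51.6/2 cm)² = 0.209 m².
Initially C₁ = ε₀A/d = 8.85×10⁻¹² × 0.209 / 2.26×10⁻³ = 8.19×10⁻¹⁰ F.
U₁ = 3.93×10⁻⁸ J.
Battery connected ⇒ V is held fixed. C₂ = 3.18 C₁ and U = ½CV², so U₂/U₁ = C₂/C₁ = 3.18.
U₂ = 3.18 × 3.93×10⁻⁸ = 1.25×10⁻⁷ J.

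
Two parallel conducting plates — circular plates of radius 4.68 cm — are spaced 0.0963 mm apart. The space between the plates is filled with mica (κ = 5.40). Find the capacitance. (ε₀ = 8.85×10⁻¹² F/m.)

A = π(4.68 cm)² = 6.88×10⁻³ m².
C = κε₀A/d = 5.40 × 8.85×10⁻¹² × 6.88×10⁻³ / 9.63×10⁻⁵ = 3.41×10⁻⁹ F.

C ≈ 3.41 nF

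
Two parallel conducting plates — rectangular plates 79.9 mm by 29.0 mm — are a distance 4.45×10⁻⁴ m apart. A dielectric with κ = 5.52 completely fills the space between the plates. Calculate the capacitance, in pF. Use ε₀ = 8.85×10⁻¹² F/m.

C ≈ 254 pF

A = 79.9 × 29.0 mm² = 2.32×10⁻³ m².
C = κε₀A/d = 5.52 × 8.85×10⁻¹² × 2.32×10⁻³ / 4.45×10⁻⁴ = 2.54×10⁻¹⁰ F.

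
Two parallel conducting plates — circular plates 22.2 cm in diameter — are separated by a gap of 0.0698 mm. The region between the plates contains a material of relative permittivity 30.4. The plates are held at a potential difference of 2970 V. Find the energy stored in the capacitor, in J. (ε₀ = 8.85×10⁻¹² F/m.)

U ≈ 0.658 J

A = π(22.2/2 cm)² = 3.87×10⁻² m².
C = κε₀A/d = 30.4 × 8.85×10⁻¹² × 3.87×10⁻² / 6.98×10⁻⁵ = 1.49×10⁻⁷ F.
U = ½CV² = ½ × 1.49×10⁻⁷ × (2970)² = 0.658 J.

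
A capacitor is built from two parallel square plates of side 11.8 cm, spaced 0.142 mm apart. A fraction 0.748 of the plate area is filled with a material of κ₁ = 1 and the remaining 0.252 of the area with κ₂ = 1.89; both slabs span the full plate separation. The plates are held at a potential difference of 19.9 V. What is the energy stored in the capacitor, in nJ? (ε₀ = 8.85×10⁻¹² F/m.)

A = (11.8 cm)² = 1.39×10⁻² m².
Side-by-side slabs ⇒ two capacitors in parallel, each spanning the full gap.
C₁ = κ₁ε₀A₁/d = 1.00 × 8.85×10⁻¹² × 1.04×10⁻² / 1.42×10⁻⁴ = 6.49×10⁻¹⁰ F.
C₂ = κ₂ε₀A₂/d = 1.89 × 8.85×10⁻¹² × 3.51×10⁻³ / 1.42×10⁻⁴ = 4.13×10⁻¹⁰ F.
C = C₁ + C₂ = 1.06×10⁻⁹ F.
U = ½CV² = ½ × 1.06×10⁻⁹ × (19.9)² = 2.10×10⁻⁷ J.

210 nJ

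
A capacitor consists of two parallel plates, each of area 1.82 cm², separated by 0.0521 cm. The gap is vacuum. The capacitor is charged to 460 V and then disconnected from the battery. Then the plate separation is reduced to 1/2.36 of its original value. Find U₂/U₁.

0.424

Isolated ⇒ Q is held fixed.
C₂ = 2.36 C₁ and U = Q²/(2C), so U₂/U₁ = C₁/C₂ = 0.424.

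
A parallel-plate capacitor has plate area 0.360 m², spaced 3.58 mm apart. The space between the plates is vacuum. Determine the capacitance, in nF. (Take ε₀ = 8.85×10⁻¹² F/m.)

0.890 nF

C = ε₀A/d = 8.85×10⁻¹² × 0.360 / 3.58×10⁻³ = 8.90×10⁻¹⁰ F.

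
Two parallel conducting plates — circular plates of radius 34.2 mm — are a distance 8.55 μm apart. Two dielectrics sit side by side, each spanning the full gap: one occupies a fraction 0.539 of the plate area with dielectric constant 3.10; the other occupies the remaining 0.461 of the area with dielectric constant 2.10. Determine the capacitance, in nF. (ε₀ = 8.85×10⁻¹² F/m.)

C ≈ 10.0 nF

A = π(34.2 mm)² = 3.67×10⁻³ m².
Side-by-side slabs ⇒ two capacitors in parallel, each spanning the full gap.
C₁ = κ₁ε₀A₁/d = 3.10 × 8.85×10⁻¹² × 1.98×10⁻³ / 8.55×10⁻⁶ = 6.36×10⁻⁹ F.
C₂ = κ₂ε₀A₂/d = 2.10 × 8.85×10⁻¹² × 1.69×10⁻³ / 8.55×10⁻⁶ = 3.68×10⁻⁹ F.
C = C₁ + C₂ = 1.00×10⁻⁸ F.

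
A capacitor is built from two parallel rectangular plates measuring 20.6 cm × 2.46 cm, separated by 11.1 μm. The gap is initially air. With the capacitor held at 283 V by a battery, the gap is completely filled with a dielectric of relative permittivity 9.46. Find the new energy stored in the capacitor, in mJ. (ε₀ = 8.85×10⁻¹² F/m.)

A = 20.6 × 2.46 cm² = 5.07×10⁻³ m².
Initially C₁ = ε₀A/d = 8.85×10⁻¹² × 5.07×10⁻³ / 1.11×10⁻⁵ = 4.04×10⁻⁹ F.
U₁ = 1.62×10⁻⁴ J.
Battery connected ⇒ V is held fixed. C₂ = 9.46 C₁ and U = ½CV², so U₂/U₁ = C₂/C₁ = 9.46.
U₂ = 9.46 × 1.62×10⁻⁴ = 1.53×10⁻³ J.

1.53 mJ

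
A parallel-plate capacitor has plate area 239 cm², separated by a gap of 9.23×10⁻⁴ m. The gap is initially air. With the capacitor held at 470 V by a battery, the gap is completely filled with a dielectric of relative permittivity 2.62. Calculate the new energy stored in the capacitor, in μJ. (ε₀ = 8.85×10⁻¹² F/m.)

A = 239 cm² = 2.39×10⁻² m².
Initially C₁ = ε₀A/d = 8.85×10⁻¹² × 2.39×10⁻² / 9.23×10⁻⁴ = 2.29×10⁻¹⁰ F.
U₁ = 2.53×10⁻⁵ J.
Battery connected ⇒ V is held fixed. C₂ = 2.62 C₁ and U = ½CV², so U₂/U₁ = C₂/C₁ = 2.62.
U₂ = 2.62 × 2.53×10⁻⁵ = 6.63×10⁻⁵ J.

66.3 μJ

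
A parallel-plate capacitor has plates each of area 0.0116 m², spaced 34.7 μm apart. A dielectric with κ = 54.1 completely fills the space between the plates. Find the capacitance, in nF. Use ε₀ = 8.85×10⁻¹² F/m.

C = κε₀A/d = 54.1 × 8.85×10⁻¹² × 1.16×10⁻² / 3.47×10⁻⁵ = 1.60×10⁻⁷ F.

C ≈ 160 nF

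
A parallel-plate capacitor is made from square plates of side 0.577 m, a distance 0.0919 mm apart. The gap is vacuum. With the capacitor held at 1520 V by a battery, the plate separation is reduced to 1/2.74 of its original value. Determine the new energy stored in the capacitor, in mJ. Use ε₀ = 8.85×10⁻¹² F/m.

U ≈ 101 mJ

A = (0.577 m)² = 0.333 m².
Initially C₁ = ε₀A/d = 8.85×10⁻¹² × 0.333 / 9.19×10⁻⁵ = 3.21×10⁻⁸ F.
U₁ = 3.70×10⁻² J.
Battery connected ⇒ V is held fixed. C₂ = 2.74 C₁ and U = ½CV², so U₂/U₁ = C₂/C₁ = 2.74.
U₂ = 2.74 × 3.70×10⁻² = 0.101 J.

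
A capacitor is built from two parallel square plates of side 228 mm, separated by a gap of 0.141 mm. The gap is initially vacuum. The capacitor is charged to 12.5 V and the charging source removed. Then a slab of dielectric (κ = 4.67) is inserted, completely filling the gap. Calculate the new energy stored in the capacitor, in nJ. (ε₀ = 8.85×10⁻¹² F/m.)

A = (228 mm)² = 5.20×10⁻² m².
Initially C₁ = ε₀A/d = 8.85×10⁻¹² × 5.20×10⁻² / 1.41×10⁻⁴ = 3.26×10⁻⁹ F.
U₁ = 2.55×10⁻⁷ J.
Isolated ⇒ Q is held fixed. C₂ = 4.67 C₁ and U = Q²/(2C), so U₂/U₁ = C₁/C₂ = 0.214.
U₂ = 0.214 × 2.55×10⁻⁷ = 5.46×10⁻⁸ J.

54.6 nJ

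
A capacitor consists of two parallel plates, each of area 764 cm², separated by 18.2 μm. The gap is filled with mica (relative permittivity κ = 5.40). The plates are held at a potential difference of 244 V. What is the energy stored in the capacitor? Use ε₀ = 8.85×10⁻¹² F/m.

5.97 mJ

A = 764 cm² = 7.64×10⁻² m².
C = κε₀A/d = 5.40 × 8.85×10⁻¹² × 7.64×10⁻² / 1.82×10⁻⁵ = 2.01×10⁻⁷ F.
U = ½CV² = ½ × 2.01×10⁻⁷ × (244)² = 5.97×10⁻³ J.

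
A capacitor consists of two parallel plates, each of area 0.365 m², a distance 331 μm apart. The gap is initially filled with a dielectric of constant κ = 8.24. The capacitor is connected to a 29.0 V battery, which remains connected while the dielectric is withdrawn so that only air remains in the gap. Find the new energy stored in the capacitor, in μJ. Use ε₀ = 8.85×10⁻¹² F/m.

4.10 μJ

Initially C₁ = κε₀A/d = 8.24 × 8.85×10⁻¹² × 0.365 / 3.31×10⁻⁴ = 8.04×10⁻⁸ F.
U₁ = 3.38×10⁻⁵ J.
Battery connected ⇒ V is held fixed. C₂ = 0.121 C₁ and U = ½CV², so U₂/U₁ = C₂/C₁ = 0.121.
U₂ = 0.121 × 3.38×10⁻⁵ = 4.10×10⁻⁶ J.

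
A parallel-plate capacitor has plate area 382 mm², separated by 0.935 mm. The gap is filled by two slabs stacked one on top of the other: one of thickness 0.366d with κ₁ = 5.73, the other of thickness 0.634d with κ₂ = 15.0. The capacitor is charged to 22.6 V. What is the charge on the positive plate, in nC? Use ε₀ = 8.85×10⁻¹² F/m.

A = 382 mm² = 3.82×10⁻⁴ m².
Stacked slabs ⇒ two capacitors in series, each with the full plate area.
C₁ = κ₁ε₀A/d₁ = 5.73 × 8.85×10⁻¹² × 3.82×10⁻⁴ / 3.42×10⁻⁴ = 5.66×10⁻¹¹ F.
C₂ = κ₂ε₀A/d₂ = 15.0 × 8.85×10⁻¹² × 3.82×10⁻⁴ / 5.93×10⁻⁴ = 8.55×10⁻¹¹ F.
C = (1/C₁ + 1/C₂)⁻¹ = 3.41×10⁻¹¹ F.
Q = CV = 3.41×10⁻¹¹ × 22.6 = 7.70×10⁻¹⁰ C.

0.770 nC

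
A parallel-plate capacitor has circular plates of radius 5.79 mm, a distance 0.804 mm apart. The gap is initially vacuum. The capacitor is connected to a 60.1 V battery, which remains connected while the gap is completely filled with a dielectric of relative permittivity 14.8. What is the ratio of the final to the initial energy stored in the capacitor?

Battery connected ⇒ V is held fixed.
C₂ = 14.8 C₁ and U = ½CV², so U₂/U₁ = C₂/C₁ = 14.8.

U₂/U₁ ≈ 14.8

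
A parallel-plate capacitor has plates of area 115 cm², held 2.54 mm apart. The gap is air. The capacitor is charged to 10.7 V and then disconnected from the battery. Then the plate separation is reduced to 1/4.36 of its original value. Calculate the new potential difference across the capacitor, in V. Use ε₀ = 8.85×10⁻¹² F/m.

A = 115 cm² = 1.15×10⁻² m².
Initially C₁ = ε₀A/d = 8.85×10⁻¹² × 1.15×10⁻² / 2.54×10⁻³ = 4.01×10⁻¹¹ F.
V₁ = 10.7 V.
Isolated ⇒ Q is held fixed. C₂ = 4.36 C₁ and V = Q/C, so V₂/V₁ = C₁/C₂ = 0.229.
V₂ = 0.229 × 10.7 = 2.45 V.

V ≈ 2.45 V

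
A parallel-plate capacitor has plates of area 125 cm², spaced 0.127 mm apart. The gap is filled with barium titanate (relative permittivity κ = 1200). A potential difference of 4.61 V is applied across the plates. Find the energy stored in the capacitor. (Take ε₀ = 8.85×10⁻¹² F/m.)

A = 125 cm² = 1.25×10⁻² m².
C = κε₀A/d = 1200 × 8.85×10⁻¹² × 1.25×10⁻² / 1.27×10⁻⁴ = 1.05×10⁻⁶ F.
U = ½CV² = ½ × 1.05×10⁻⁶ × (4.61)² = 1.11×10⁻⁵ J.

U ≈ 11.1 μJ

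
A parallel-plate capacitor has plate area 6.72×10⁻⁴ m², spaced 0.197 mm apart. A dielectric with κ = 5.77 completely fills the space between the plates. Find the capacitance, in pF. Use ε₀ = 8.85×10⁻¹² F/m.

C = κε₀A/d = 5.77 × 8.85×10⁻¹² × 6.72×10⁻⁴ / 1.97×10⁻⁴ = 1.74×10⁻¹⁰ F.

174 pF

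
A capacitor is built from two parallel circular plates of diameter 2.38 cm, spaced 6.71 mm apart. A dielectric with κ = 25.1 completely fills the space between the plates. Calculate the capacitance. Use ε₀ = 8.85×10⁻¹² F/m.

A = π(2.38/2 cm)² = 4.45×10⁻⁴ m².
C = κε₀A/d = 25.1 × 8.85×10⁻¹² × 4.45×10⁻⁴ / 6.71×10⁻³ = 1.47×10⁻¹¹ F.

C ≈ 14.7 pF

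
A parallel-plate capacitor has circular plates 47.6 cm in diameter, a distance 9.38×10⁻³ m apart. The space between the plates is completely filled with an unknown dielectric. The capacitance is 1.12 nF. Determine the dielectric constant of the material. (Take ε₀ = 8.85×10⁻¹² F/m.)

κ ≈ 6.67

A = π(47.6/2 cm)² = 0.178 m².
κ = Cd/(ε₀A) = 1.12×10⁻⁹ × 9.38×10⁻³ / (8.85×10⁻¹² × 0.178) = 6.67.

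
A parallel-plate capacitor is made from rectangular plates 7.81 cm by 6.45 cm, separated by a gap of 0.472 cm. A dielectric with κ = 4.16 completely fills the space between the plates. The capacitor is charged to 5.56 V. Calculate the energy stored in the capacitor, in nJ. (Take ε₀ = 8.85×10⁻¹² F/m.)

U ≈ 0.607 nJ

A = 7.81 × 6.45 cm² = 5.04×10⁻³ m².
C = κε₀A/d = 4.16 × 8.85×10⁻¹² × 5.04×10⁻³ / 4.72×10⁻³ = 3.93×10⁻¹¹ F.
U = ½CV² = ½ × 3.93×10⁻¹¹ × (5.56)² = 6.07×10⁻¹⁰ J.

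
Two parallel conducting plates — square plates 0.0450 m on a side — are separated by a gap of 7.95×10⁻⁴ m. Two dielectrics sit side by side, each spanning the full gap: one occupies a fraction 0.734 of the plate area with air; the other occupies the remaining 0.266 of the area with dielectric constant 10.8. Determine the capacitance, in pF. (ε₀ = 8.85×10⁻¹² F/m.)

81.3 pF

A = (0.0450 m)² = 2.02×10⁻³ m².
Side-by-side slabs ⇒ two capacitors in parallel, each spanning the full gap.
C₁ = κ₁ε₀A₁/d = 1.00 × 8.85×10⁻¹² × 1.49×10⁻³ / 7.95×10⁻⁴ = 1.65×10⁻¹¹ F.
C₂ = κ₂ε₀A₂/d = 10.8 × 8.85×10⁻¹² × 5.39×10⁻⁴ / 7.95×10⁻⁴ = 6.48×10⁻¹¹ F.
C = C₁ + C₂ = 8.13×10⁻¹¹ F.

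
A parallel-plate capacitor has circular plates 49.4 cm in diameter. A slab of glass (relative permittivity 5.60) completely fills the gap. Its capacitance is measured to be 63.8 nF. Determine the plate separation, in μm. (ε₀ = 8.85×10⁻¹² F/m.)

149 μm

A = π(49.4/2 cm)² = 0.192 m².
d = κε₀A/C = 5.60 × 8.85×10⁻¹² × 0.192 / 6.38×10⁻⁸ = 1.49×10⁻⁴ m.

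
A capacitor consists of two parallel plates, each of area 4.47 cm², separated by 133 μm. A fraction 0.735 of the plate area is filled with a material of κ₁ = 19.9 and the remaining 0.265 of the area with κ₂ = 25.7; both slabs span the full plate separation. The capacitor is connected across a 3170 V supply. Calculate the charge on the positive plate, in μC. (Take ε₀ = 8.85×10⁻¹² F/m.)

Q ≈ 2.02 μC

A = 4.47 cm² = 4.47×10⁻⁴ m².
Side-by-side slabs ⇒ two capacitors in parallel, each spanning the full gap.
C₁ = κ₁ε₀A₁/d = 19.9 × 8.85×10⁻¹² × 3.29×10⁻⁴ / 1.33×10⁻⁴ = 4.35×10⁻¹⁰ F.
C₂ = κ₂ε₀A₂/d = 25.7 × 8.85×10⁻¹² × 1.18×10⁻⁴ / 1.33×10⁻⁴ = 2.03×10⁻¹⁰ F.
C = C₁ + C₂ = 6.38×10⁻¹⁰ F.
Q = CV = 6.38×10⁻¹⁰ × 3170 = 2.02×10⁻⁶ C.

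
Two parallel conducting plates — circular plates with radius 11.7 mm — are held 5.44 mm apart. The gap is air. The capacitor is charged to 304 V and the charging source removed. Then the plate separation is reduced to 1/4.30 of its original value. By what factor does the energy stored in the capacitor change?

0.233

Isolated ⇒ Q is held fixed.
C₂ = 4.30 C₁ and U = Q²/(2C), so U₂/U₁ = C₁/C₂ = 0.233.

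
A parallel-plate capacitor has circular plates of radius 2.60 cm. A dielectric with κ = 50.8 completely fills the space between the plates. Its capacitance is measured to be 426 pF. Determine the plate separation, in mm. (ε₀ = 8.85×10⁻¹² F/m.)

2.24 mm

A = π(2.60 cm)² = 2.12×10⁻³ m².
d = κε₀A/C = 50.8 × 8.85×10⁻¹² × 2.12×10⁻³ / 4.26×10⁻¹⁰ = 2.24×10⁻³ m.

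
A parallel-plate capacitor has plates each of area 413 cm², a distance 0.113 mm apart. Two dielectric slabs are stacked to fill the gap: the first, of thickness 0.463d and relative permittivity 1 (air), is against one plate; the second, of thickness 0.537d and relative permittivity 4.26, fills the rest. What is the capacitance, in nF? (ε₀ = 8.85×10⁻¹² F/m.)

C ≈ 5.49 nF

A = 413 cm² = 4.13×10⁻² m².
Stacked slabs ⇒ two capacitors in series, each with the full plate area.
C₁ = κ₁ε₀A/d₁ = 1.00 × 8.85×10⁻¹² × 4.13×10⁻² / 5.23×10⁻⁵ = 6.99×10⁻⁹ F.
C₂ = κ₂ε₀A/d₂ = 4.26 × 8.85×10⁻¹² × 4.13×10⁻² / 6.07×10⁻⁵ = 2.57×10⁻⁸ F.
C = (1/C₁ + 1/C₂)⁻¹ = 5.49×10⁻⁹ F.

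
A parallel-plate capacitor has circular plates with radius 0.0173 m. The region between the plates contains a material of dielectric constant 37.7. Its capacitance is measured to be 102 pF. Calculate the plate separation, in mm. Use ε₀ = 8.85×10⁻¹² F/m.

A = π(0.0173 m)² = 9.40×10⁻⁴ m².
d = κε₀A/C = 37.7 × 8.85×10⁻¹² × 9.40×10⁻⁴ / 1.02×10⁻¹⁰ = 3.08×10⁻³ m.

d ≈ 3.08 mm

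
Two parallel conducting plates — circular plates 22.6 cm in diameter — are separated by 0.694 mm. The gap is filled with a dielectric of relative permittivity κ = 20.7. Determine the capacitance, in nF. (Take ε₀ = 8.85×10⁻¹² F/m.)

10.6 nF

A = π(22.6/2 cm)² = 4.01×10⁻² m².
C = κε₀A/d = 20.7 × 8.85×10⁻¹² × 4.01×10⁻² / 6.94×10⁻⁴ = 1.06×10⁻⁸ F.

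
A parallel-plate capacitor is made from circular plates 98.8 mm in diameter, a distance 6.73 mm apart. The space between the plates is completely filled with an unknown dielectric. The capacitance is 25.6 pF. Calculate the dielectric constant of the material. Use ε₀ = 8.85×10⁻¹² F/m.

2.54

A = π(98.8/2 mm)² = 7.67×10⁻³ m².
κ = Cd/(ε₀A) = 2.56×10⁻¹¹ × 6.73×10⁻³ / (8.85×10⁻¹² × 7.67×10⁻³) = 2.54.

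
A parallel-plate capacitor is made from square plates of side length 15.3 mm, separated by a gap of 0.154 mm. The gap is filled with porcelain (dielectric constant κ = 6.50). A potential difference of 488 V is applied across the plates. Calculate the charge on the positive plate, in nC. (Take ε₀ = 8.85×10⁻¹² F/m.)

Q ≈ 42.7 nC

A = (15.3 mm)² = 2.34×10⁻⁴ m².
C = κε₀A/d = 6.50 × 8.85×10⁻¹² × 2.34×10⁻⁴ / 1.54×10⁻⁴ = 8.74×10⁻¹¹ F.
Q = CV = 8.74×10⁻¹¹ × 488 = 4.27×10⁻⁸ C.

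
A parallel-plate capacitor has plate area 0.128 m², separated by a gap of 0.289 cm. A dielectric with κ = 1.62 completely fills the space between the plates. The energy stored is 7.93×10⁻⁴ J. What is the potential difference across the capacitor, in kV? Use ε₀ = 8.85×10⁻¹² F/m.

V ≈ 1.58 kV

C = κε₀A/d = 1.62 × 8.85×10⁻¹² × 0.128 / 2.89×10⁻³ = 6.35×10⁻¹⁰ F.
V = √(2U/C) = √(2 × 7.93×10⁻⁴ / 6.35×10⁻¹⁰) = 1.58×10³ V.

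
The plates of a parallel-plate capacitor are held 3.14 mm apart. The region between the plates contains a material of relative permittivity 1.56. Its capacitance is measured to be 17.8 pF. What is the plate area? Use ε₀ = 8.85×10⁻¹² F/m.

40.5 cm²

A = Cd/(κε₀) = 1.78×10⁻¹¹ × 3.14×10⁻³ / (1.56 × 8.85×10⁻¹²) = 4.05×10⁻³ m².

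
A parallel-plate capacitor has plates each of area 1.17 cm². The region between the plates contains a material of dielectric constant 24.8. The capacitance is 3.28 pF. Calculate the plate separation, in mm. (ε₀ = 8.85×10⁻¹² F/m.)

A = 1.17 cm² = 1.17×10⁻⁴ m².
d = κε₀A/C = 24.8 × 8.85×10⁻¹² × 1.17×10⁻⁴ / 3.28×10⁻¹² = 7.83×10⁻³ m.

d ≈ 7.83 mm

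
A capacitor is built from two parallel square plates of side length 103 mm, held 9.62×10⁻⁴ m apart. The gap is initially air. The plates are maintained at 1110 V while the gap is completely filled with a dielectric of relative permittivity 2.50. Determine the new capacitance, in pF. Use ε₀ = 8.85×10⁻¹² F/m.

244 pF

A = (103 mm)² = 1.06×10⁻² m².
Initially C₁ = ε₀A/d = 8.85×10⁻¹² × 1.06×10⁻² / 9.62×10⁻⁴ = 9.76×10⁻¹¹ F.
C = κε₀A/d scales with κ, so C₂/C₁ = κ = 2.50.
C₂ = 2.50 × 9.76×10⁻¹¹ = 2.44×10⁻¹⁰ F.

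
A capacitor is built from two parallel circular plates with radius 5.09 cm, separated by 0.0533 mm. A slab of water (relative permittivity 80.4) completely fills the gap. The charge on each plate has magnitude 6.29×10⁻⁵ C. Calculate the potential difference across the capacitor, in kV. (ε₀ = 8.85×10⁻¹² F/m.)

V ≈ 0.579 kV

A = π(5.09 cm)² = 8.14×10⁻³ m².
C = κε₀A/d = 80.4 × 8.85×10⁻¹² × 8.14×10⁻³ / 5.33×10⁻⁵ = 1.09×10⁻⁷ F.
V = Q/C = 6.29×10⁻⁵ / 1.09×10⁻⁷ = 5.79×10² V.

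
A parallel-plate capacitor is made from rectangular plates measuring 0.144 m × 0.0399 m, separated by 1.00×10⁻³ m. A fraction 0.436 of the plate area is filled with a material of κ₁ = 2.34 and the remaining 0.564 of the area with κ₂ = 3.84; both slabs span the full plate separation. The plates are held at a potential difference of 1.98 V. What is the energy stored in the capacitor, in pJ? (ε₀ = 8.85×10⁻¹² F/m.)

318 pJ

A = 0.144 × 0.0399 m² = 5.75×10⁻³ m².
Side-by-side slabs ⇒ two capacitors in parallel, each spanning the full gap.
C₁ = κ₁ε₀A₁/d = 2.34 × 8.85×10⁻¹² × 2.51×10⁻³ / 1.00×10⁻³ = 5.19×10⁻¹¹ F.
C₂ = κ₂ε₀A₂/d = 3.84 × 8.85×10⁻¹² × 3.24×10⁻³ / 1.00×10⁻³ = 1.10×10⁻¹⁰ F.
C = C₁ + C₂ = 1.62×10⁻¹⁰ F.
U = ½CV² = ½ × 1.62×10⁻¹⁰ × (1.98)² = 3.18×10⁻¹⁰ J.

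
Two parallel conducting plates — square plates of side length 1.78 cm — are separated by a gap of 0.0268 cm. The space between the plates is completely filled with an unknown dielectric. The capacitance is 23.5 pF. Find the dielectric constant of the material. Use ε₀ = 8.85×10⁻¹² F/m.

A = (1.78 cm)² = 3.17×10⁻⁴ m².
κ = Cd/(ε₀A) = 2.35×10⁻¹¹ × 2.68×10⁻⁴ / (8.85×10⁻¹² × 3.17×10⁻⁴) = 2.25.

2.25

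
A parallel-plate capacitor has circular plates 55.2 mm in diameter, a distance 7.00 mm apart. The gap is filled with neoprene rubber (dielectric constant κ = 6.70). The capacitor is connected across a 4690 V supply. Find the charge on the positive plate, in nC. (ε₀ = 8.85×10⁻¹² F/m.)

95.1 nC

A = π(55.2/2 mm)² = 2.39×10⁻³ m².
C = κε₀A/d = 6.70 × 8.85×10⁻¹² × 2.39×10⁻³ / 7.00×10⁻³ = 2.03×10⁻¹¹ F.
Q = CV = 2.03×10⁻¹¹ × 4690 = 9.51×10⁻⁸ C.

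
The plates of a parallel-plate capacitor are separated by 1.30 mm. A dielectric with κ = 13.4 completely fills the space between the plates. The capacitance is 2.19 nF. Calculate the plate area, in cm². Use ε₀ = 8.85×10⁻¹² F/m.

240 cm²

A = Cd/(κε₀) = 2.19×10⁻⁹ × 1.30×10⁻³ / (13.4 × 8.85×10⁻¹²) = 2.40×10⁻² m².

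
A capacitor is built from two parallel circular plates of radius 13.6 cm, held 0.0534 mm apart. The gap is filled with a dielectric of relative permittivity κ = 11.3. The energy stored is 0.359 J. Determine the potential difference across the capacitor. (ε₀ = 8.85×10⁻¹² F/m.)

A = π(13.6 cm)² = 5.81×10⁻² m².
C = κε₀A/d = 11.3 × 8.85×10⁻¹² × 5.81×10⁻² / 5.34×10⁻⁵ = 1.09×10⁻⁷ F.
V = √(2U/C) = √(2 × 0.359 / 1.09×10⁻⁷) = 2.57×10³ V.

2.57 kV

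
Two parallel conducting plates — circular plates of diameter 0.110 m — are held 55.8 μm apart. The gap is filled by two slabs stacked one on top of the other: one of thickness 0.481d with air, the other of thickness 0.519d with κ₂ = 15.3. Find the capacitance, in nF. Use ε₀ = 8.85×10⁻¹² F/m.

A = π(0.110/2 m)² = 9.50×10⁻³ m².
Stacked slabs ⇒ two capacitors in series, each with the full plate area.
C₁ = κ₁ε₀A/d₁ = 1.00 × 8.85×10⁻¹² × 9.50×10⁻³ / 2.68×10⁻⁵ = 3.13×10⁻⁹ F.
C₂ = κ₂ε₀A/d₂ = 15.3 × 8.85×10⁻¹² × 9.50×10⁻³ / 2.90×10⁻⁵ = 4.44×10⁻⁸ F.
C = (1/C₁ + 1/C₂)⁻¹ = 2.93×10⁻⁹ F.

2.93 nF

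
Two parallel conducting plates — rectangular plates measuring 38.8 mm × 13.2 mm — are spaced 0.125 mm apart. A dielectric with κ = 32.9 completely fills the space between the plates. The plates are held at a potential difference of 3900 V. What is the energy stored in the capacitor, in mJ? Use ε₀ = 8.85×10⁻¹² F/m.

A = 38.8 × 13.2 mm² = 5.12×10⁻⁴ m².
C = κε₀A/d = 32.9 × 8.85×10⁻¹² × 5.12×10⁻⁴ / 1.25×10⁻⁴ = 1.19×10⁻⁹ F.
U = ½CV² = ½ × 1.19×10⁻⁹ × (3900)² = 9.07×10⁻³ J.

U ≈ 9.07 mJ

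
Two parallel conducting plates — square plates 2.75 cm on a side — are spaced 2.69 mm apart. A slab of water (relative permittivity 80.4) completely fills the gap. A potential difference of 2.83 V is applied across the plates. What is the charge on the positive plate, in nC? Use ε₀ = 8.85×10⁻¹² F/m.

A = (2.75 cm)² = 7.56×10⁻⁴ m².
C = κε₀A/d = 80.4 × 8.85×10⁻¹² × 7.56×10⁻⁴ / 2.69×10⁻³ = 2.00×10⁻¹⁰ F.
Q = CV = 2.00×10⁻¹⁰ × 2.83 = 5.66×10⁻¹⁰ C.

Q ≈ 0.566 nC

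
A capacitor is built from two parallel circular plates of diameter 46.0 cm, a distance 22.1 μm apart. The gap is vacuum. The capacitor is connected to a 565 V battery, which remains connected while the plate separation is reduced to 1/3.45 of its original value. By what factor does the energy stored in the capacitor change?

Battery connected ⇒ V is held fixed.
C₂ = 3.45 C₁ and U = ½CV², so U₂/U₁ = C₂/C₁ = 3.45.

U₂/U₁ ≈ 3.45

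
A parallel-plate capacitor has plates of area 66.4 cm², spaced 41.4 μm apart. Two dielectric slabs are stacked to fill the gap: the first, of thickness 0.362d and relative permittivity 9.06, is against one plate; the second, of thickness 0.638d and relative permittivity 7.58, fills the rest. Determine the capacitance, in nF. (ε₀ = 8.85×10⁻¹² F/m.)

A = 66.4 cm² = 6.64×10⁻³ m².
Stacked slabs ⇒ two capacitors in series, each with the full plate area.
C₁ = κ₁ε₀A/d₁ = 9.06 × 8.85×10⁻¹² × 6.64×10⁻³ / 1.50×10⁻⁵ = 3.55×10⁻⁸ F.
C₂ = κ₂ε₀A/d₂ = 7.58 × 8.85×10⁻¹² × 6.64×10⁻³ / 2.64×10⁻⁵ = 1.69×10⁻⁸ F.
C = (1/C₁ + 1/C₂)⁻¹ = 1.14×10⁻⁸ F.

C ≈ 11.4 nF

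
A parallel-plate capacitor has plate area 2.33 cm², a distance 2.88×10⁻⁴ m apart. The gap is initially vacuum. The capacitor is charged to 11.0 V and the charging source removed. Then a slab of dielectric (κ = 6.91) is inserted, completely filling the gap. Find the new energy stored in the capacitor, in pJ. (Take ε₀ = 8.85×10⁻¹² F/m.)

A = 2.33 cm² = 2.33×10⁻⁴ m².
Initially C₁ = ε₀A/d = 8.85×10⁻¹² × 2.33×10⁻⁴ / 2.88×10⁻⁴ = 7.16×10⁻¹² F.
U₁ = 4.33×10⁻¹⁰ J.
Isolated ⇒ Q is held fixed. C₂ = 6.91 C₁ and U = Q²/(2C), so U₂/U₁ = C₁/C₂ = 0.145.
U₂ = 0.145 × 4.33×10⁻¹⁰ = 6.27×10⁻¹¹ J.

U ≈ 62.7 pJ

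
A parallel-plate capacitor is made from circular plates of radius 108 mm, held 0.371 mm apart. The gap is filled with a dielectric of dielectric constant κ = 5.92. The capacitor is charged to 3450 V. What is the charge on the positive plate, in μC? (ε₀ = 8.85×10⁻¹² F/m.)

A = π(108 mm)² = 3.66×10⁻² m².
C = κε₀A/d = 5.92 × 8.85×10⁻¹² × 3.66×10⁻² / 3.71×10⁻⁴ = 5.17×10⁻⁹ F.
Q = CV = 5.17×10⁻⁹ × 3450 = 1.79×10⁻⁵ C.

17.9 μC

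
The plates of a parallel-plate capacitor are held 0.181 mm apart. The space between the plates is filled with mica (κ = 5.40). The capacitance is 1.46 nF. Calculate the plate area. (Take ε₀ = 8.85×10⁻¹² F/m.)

A = Cd/(κε₀) = 1.46×10⁻⁹ × 1.81×10⁻⁴ / (5.40 × 8.85×10⁻¹²) = 5.53×10⁻³ m².

A ≈ 55.3 cm²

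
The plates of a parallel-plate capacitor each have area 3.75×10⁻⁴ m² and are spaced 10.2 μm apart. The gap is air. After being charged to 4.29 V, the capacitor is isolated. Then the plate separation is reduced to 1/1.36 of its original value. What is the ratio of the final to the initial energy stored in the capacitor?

Isolated ⇒ Q is held fixed.
C₂ = 1.36 C₁ and U = Q²/(2C), so U₂/U₁ = C₁/C₂ = 0.735.

U₂/U₁ ≈ 0.735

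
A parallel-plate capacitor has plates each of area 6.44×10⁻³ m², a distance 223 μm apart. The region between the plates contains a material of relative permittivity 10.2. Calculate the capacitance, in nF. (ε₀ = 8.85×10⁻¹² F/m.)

2.61 nF

C = κε₀A/d = 10.2 × 8.85×10⁻¹² × 6.44×10⁻³ / 2.23×10⁻⁴ = 2.61×10⁻⁹ F.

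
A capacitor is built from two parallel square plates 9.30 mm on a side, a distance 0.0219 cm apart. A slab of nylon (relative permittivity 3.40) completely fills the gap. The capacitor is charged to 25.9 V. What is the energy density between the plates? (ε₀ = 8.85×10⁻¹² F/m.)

E = V/d = 25.9 / 2.19×10⁻⁴ = 1.18×10⁵ V/m.
u = ½κε₀E² = ½ × 3.40 × 8.85×10⁻¹² × (1.18×10⁵)² = 0.210 J/m³.

210 mJ/m³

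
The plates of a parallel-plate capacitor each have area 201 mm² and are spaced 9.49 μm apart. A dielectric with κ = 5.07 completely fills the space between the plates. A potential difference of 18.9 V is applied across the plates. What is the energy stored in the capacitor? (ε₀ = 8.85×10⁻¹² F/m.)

A = 201 mm² = 2.01×10⁻⁴ m².
C = κε₀A/d = 5.07 × 8.85×10⁻¹² × 2.01×10⁻⁴ / 9.49×10⁻⁶ = 9.50×10⁻¹⁰ F.
U = ½CV² = ½ × 9.50×10⁻¹⁰ × (18.9)² = 1.70×10⁻⁷ J.

170 nJ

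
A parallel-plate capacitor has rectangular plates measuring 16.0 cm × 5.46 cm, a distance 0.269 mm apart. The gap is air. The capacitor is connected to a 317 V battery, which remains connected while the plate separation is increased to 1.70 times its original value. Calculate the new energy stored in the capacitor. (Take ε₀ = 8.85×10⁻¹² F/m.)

A = 16.0 × 5.46 cm² = 8.74×10⁻³ m².
Initially C₁ = ε₀A/d = 8.85×10⁻¹² × 8.74×10⁻³ / 2.69×10⁻⁴ = 2.87×10⁻¹⁰ F.
U₁ = 1.44×10⁻⁵ J.
Battery connected ⇒ V is held fixed. C₂ = 0.588 C₁ and U = ½CV², so U₂/U₁ = C₂/C₁ = 0.588.
U₂ = 0.588 × 1.44×10⁻⁵ = 8.49×10⁻⁶ J.

U ≈ 8.49 μJ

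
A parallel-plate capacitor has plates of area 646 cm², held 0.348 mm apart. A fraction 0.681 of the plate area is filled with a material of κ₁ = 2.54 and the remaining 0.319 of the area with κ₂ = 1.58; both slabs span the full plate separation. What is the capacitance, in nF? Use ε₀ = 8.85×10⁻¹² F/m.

A = 646 cm² = 6.46×10⁻² m².
Side-by-side slabs ⇒ two capacitors in parallel, each spanning the full gap.
C₁ = κ₁ε₀A₁/d = 2.54 × 8.85×10⁻¹² × 4.40×10⁻² / 3.48×10⁻⁴ = 2.84×10⁻⁹ F.
C₂ = κ₂ε₀A₂/d = 1.58 × 8.85×10⁻¹² × 2.06×10⁻² / 3.48×10⁻⁴ = 8.28×10⁻¹⁰ F.
C = C₁ + C₂ = 3.67×10⁻⁹ F.

3.67 nF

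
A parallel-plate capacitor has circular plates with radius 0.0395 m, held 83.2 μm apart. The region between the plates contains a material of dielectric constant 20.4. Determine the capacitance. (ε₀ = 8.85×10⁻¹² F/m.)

C ≈ 10.6 nF

A = π(0.0395 m)² = 4.90×10⁻³ m².
C = κε₀A/d = 20.4 × 8.85×10⁻¹² × 4.90×10⁻³ / 8.32×10⁻⁵ = 1.06×10⁻⁸ F.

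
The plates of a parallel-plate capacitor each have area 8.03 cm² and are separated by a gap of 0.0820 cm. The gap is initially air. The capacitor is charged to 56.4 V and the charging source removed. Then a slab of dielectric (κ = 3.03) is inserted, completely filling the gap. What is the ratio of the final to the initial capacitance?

C = κε₀A/d scales with κ, so C₂/C₁ = κ = 3.03.

C₂/C₁ ≈ 3.03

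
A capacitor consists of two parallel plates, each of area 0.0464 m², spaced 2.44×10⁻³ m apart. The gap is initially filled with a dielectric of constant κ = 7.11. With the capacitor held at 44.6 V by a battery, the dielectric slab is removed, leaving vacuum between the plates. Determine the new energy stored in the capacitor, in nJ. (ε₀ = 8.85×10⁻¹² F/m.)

167 nJ

Initially C₁ = κε₀A/d = 7.11 × 8.85×10⁻¹² × 4.64×10⁻² / 2.44×10⁻³ = 1.20×10⁻⁹ F.
U₁ = 1.19×10⁻⁶ J.
Battery connected ⇒ V is held fixed. C₂ = 0.141 C₁ and U = ½CV², so U₂/U₁ = C₂/C₁ = 0.141.
U₂ = 0.141 × 1.19×10⁻⁶ = 1.67×10⁻⁷ J.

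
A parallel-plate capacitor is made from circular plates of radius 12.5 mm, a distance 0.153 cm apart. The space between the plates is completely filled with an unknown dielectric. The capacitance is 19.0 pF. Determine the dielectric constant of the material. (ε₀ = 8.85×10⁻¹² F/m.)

A = π(12.5 mm)² = 4.91×10⁻⁴ m².
κ = Cd/(ε₀A) = 1.90×10⁻¹¹ × 1.53×10⁻³ / (8.85×10⁻¹² × 4.91×10⁻⁴) = 6.69.

κ ≈ 6.69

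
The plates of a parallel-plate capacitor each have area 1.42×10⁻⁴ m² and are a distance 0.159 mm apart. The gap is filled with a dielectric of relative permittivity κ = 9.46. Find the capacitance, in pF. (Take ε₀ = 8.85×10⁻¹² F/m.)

74.8 pF

C = κε₀A/d = 9.46 × 8.85×10⁻¹² × 1.42×10⁻⁴ / 1.59×10⁻⁴ = 7.48×10⁻¹¹ F.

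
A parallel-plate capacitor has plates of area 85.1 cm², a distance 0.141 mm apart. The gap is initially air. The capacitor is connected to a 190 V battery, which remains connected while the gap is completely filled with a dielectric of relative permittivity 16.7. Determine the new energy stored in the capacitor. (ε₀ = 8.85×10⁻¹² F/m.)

A = 85.1 cm² = 8.51×10⁻³ m².
Initially C₁ = ε₀A/d = 8.85×10⁻¹² × 8.51×10⁻³ / 1.41×10⁻⁴ = 5.34×10⁻¹⁰ F.
U₁ = 9.64×10⁻⁶ J.
Battery connected ⇒ V is held fixed. C₂ = 16.7 C₁ and U = ½CV², so U₂/U₁ = C₂/C₁ = 16.7.
U₂ = 16.7 × 9.64×10⁻⁶ = 1.61×10⁻⁴ J.

U ≈ 161 μJ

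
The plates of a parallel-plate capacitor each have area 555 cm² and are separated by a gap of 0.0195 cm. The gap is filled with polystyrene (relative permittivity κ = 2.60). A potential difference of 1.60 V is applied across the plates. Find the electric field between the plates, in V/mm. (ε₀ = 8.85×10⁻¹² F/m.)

E = V/d = 1.60 / 1.95×10⁻⁴ = 8.21×10³ V/m.

8.21 V/mm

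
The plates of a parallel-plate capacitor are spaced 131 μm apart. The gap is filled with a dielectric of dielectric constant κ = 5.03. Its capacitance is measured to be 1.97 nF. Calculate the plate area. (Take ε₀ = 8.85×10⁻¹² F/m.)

A = Cd/(κε₀) = 1.97×10⁻⁹ × 1.31×10⁻⁴ / (5.03 × 8.85×10⁻¹²) = 5.80×10⁻³ m².

58.0 cm²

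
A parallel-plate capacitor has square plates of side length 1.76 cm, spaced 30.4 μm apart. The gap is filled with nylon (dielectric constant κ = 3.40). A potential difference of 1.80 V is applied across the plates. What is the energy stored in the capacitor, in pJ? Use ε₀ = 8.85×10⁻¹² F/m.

U ≈ 497 pJ

A = (1.76 cm)² = 3.10×10⁻⁴ m².
C = κε₀A/d = 3.40 × 8.85×10⁻¹² × 3.10×10⁻⁴ / 3.04×10⁻⁵ = 3.07×10⁻¹⁰ F.
U = ½CV² = ½ × 3.07×10⁻¹⁰ × (1.80)² = 4.97×10⁻¹⁰ J.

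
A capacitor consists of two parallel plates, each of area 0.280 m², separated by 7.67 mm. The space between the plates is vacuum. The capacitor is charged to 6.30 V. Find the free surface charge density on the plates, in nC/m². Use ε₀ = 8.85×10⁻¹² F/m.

σ ≈ 7.27 nC/m²

C = ε₀A/d = 8.85×10⁻¹² × 0.280 / 7.67×10⁻³ = 3.23×10⁻¹⁰ F.
σ = Q/A = CV/A = 3.23×10⁻¹⁰ × 6.30 / 0.280 = 7.27×10⁻⁹ C/m².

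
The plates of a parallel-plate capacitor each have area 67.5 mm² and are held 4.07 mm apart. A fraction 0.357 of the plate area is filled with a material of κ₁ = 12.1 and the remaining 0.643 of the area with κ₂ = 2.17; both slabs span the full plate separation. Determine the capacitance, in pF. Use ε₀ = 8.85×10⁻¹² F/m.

C ≈ 0.839 pF

A = 67.5 mm² = 6.75×10⁻⁵ m².
Side-by-side slabs ⇒ two capacitors in parallel, each spanning the full gap.
C₁ = κ₁ε₀A₁/d = 12.1 × 8.85×10⁻¹² × 2.41×10⁻⁵ / 4.07×10⁻³ = 6.34×10⁻¹³ F.
C₂ = κ₂ε₀A₂/d = 2.17 × 8.85×10⁻¹² × 4.34×10⁻⁵ / 4.07×10⁻³ = 2.05×10⁻¹³ F.
C = C₁ + C₂ = 8.39×10⁻¹³ F.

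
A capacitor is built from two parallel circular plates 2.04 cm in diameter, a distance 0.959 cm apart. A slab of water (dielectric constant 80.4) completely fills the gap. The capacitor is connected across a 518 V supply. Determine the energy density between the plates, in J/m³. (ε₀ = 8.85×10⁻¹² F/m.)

1.04 J/m³

E = V/d = 518 / 9.59×10⁻³ = 5.40×10⁴ V/m.
u = ½κε₀E² = ½ × 80.4 × 8.85×10⁻¹² × (5.40×10⁴)² = 1.04 J/m³.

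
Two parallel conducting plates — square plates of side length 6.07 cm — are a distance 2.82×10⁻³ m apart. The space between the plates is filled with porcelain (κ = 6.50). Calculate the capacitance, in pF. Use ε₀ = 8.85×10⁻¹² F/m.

A = (6.07 cm)² = 3.68×10⁻³ m².
C = κε₀A/d = 6.50 × 8.85×10⁻¹² × 3.68×10⁻³ / 2.82×10⁻³ = 7.52×10⁻¹¹ F.

C ≈ 75.2 pF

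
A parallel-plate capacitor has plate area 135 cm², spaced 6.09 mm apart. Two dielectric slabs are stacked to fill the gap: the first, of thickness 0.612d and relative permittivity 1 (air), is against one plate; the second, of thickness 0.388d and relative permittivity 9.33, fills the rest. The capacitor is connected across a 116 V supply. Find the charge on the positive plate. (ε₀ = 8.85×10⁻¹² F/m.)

A = 135 cm² = 1.35×10⁻² m².
Stacked slabs ⇒ two capacitors in series, each with the full plate area.
C₁ = κ₁ε₀A/d₁ = 1.00 × 8.85×10⁻¹² × 1.35×10⁻² / 3.73×10⁻³ = 3.21×10⁻¹¹ F.
C₂ = κ₂ε₀A/d₂ = 9.33 × 8.85×10⁻¹² × 1.35×10⁻² / 2.36×10⁻³ = 4.72×10⁻¹⁰ F.
C = (1/C₁ + 1/C₂)⁻¹ = 3.00×10⁻¹¹ F.
Q = CV = 3.00×10⁻¹¹ × 116 = 3.48×10⁻⁹ C.

Q ≈ 3.48 nC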